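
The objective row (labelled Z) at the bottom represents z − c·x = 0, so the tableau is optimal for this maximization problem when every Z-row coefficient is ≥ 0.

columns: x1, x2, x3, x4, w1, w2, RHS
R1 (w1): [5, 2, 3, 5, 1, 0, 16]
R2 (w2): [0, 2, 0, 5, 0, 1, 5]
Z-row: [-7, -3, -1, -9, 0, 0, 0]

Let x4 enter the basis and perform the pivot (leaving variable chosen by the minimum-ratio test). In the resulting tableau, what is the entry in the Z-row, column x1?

-7

Ratio test on column x4 — row 1: 16/5 = 16/5; row 2: 5/5 = 1. Minimum is 1 at row 2 (w2 leaves); pivot element 5.
Divide row 2 by 5; eliminate column x4 from the other rows.
Z-row update in column x1: -7 − (-9)·0 = -7.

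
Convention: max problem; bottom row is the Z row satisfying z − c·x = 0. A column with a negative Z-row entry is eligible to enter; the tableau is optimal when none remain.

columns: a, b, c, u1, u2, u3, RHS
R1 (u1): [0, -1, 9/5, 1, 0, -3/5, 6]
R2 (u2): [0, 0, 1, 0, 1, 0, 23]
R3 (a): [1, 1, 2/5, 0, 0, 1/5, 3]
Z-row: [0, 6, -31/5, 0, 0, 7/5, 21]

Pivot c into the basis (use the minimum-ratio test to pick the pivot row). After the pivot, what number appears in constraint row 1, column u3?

Ratio test on column c — row 1: 6/(9/5) = 10/3; row 2: 23/1 = 23; row 3: 3/(2/5) = 15/2. Minimum is 10/3 at row 1 (u1 leaves); pivot element 9/5.
Divide row 1 by 9/5; eliminate column c from the other rows.
In the new row 1, the u3 entry is the old entry divided by the pivot: (-3/5)/(9/5) = -1/3.

-1/3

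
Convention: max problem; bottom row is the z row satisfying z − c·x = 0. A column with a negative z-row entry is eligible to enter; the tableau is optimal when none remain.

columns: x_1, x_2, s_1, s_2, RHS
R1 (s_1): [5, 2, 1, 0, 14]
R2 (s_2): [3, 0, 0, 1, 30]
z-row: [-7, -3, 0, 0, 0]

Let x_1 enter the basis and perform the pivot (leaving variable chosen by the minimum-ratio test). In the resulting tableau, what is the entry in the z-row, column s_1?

Ratio test on column x_1 — row 1: 14/5 = 14/5; row 2: 30/3 = 10. Minimum is 14/5 at row 1 (s_1 leaves); pivot element 5.
Divide row 1 by 5; eliminate column x_1 from the other rows.
z-row update in column s_1: 0 − (-7)·(1/5) = 7/5.

7/5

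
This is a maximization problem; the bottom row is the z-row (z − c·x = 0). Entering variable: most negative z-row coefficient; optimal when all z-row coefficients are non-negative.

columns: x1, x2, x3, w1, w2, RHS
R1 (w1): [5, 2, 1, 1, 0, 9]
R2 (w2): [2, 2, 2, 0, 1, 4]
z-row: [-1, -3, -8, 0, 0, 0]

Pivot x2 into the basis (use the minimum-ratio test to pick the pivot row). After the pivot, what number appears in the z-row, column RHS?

6

Ratio test on column x2 — row 1: 9/2 = 9/2; row 2: 4/2 = 2. Minimum is 2 at row 2 (w2 leaves); pivot element 2.
Divide row 2 by 2; eliminate column x2 from the other rows.
z-row update in column RHS: 0 − (-3)·2 = 6.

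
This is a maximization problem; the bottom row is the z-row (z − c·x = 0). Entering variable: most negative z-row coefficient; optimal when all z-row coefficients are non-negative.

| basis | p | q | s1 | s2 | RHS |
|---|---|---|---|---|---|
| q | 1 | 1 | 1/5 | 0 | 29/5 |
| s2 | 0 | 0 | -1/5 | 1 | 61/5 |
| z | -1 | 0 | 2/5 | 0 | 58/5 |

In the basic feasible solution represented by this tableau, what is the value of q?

29/5

q is basic (row 1); its value is the RHS of that row, 29/5.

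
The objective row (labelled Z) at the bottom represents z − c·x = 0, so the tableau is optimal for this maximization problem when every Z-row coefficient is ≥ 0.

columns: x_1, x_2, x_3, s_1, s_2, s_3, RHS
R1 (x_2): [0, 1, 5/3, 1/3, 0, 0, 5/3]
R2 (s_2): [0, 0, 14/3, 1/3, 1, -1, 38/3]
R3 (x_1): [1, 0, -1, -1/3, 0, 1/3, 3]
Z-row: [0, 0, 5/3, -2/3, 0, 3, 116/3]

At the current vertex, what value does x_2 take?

5/3

x_2 is basic (row 1); its value is the RHS of that row, 5/3.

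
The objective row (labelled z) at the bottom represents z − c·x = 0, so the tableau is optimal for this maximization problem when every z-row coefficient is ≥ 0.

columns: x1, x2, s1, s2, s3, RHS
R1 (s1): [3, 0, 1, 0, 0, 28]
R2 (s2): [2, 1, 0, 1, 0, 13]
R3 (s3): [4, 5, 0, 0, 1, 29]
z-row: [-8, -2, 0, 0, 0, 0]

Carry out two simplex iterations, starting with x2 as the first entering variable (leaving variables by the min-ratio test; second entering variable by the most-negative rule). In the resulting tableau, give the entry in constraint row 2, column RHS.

Ratio test on column x2 — row 1: entry 0 ≤ 0; row 2: 13/1 = 13; row 3: 29/5 = 29/5. Minimum is 29/5 at row 3 (s3 leaves); pivot element 5.
Divide row 3 by 5; eliminate column x2 from the other rows.
Second iteration: most negative z-row entry is -32/5 in column x1, so x1 enters.
Ratio test on column x1 — row 1: 28/3 = 28/3; row 2: (36/5)/(6/5) = 6; row 3: (29/5)/(4/5) = 29/4. Minimum is 6 at row 2 (s2 leaves); pivot element 6/5.
Divide row 2 by 6/5; eliminate column x1 from the other rows.
After both pivots, the entry at constraint row 2, column RHS is 6.

6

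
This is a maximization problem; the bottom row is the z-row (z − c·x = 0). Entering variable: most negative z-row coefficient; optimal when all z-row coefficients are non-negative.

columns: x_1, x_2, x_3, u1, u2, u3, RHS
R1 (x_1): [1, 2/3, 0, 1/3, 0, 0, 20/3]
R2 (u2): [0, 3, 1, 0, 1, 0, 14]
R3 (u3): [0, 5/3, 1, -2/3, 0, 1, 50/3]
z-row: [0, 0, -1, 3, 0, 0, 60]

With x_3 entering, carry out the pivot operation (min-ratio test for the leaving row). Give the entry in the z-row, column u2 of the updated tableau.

Ratio test on column x_3 — row 1: entry 0 ≤ 0; row 2: 14/1 = 14; row 3: (50/3)/1 = 50/3. Minimum is 14 at row 2 (u2 leaves); pivot element 1.
Divide row 2 by 1; eliminate column x_3 from the other rows.
z-row update in column u2: 0 − (-1)·1 = 1.

1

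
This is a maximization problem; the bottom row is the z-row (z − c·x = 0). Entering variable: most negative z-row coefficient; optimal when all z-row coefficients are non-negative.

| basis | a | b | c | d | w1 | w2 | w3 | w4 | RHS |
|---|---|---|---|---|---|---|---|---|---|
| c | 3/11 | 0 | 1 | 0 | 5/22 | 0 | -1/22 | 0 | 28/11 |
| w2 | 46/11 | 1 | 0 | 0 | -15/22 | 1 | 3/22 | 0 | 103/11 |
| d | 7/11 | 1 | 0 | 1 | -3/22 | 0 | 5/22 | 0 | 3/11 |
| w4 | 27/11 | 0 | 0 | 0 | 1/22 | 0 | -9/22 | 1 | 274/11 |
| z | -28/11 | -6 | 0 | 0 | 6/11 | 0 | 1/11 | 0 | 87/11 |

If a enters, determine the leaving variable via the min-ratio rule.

Column a entries and ratios — c: (28/11)/(3/11) = 28/3; w2: (103/11)/(46/11) = 103/46; d: (3/11)/(7/11) = 3/7; w4: (274/11)/(27/11) = 274/27.
Smallest ratio is 3/7 in the row of d, so d leaves.

d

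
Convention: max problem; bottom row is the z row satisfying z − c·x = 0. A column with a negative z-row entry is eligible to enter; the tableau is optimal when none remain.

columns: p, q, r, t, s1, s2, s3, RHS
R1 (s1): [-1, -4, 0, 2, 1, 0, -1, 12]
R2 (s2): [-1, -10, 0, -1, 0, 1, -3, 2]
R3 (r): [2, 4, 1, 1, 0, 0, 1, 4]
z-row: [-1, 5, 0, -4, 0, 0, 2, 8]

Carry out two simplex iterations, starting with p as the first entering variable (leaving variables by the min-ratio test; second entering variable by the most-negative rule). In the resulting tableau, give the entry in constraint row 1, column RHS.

Ratio test on column p — row 1: entry -1 ≤ 0; row 2: entry -1 ≤ 0; row 3: 4/2 = 2. Minimum is 2 at row 3 (r leaves); pivot element 2.
Divide row 3 by 2; eliminate column p from the other rows.
Second iteration: most negative z-row entry is -7/2 in column t, so t enters.
Ratio test on column t — row 1: 14/(5/2) = 28/5; row 2: entry -1/2 ≤ 0; row 3: 2/(1/2) = 4. Minimum is 4 at row 3 (p leaves); pivot element 1/2.
Divide row 3 by 1/2; eliminate column t from the other rows.
After both pivots, the entry at constraint row 1, column RHS is 4.

4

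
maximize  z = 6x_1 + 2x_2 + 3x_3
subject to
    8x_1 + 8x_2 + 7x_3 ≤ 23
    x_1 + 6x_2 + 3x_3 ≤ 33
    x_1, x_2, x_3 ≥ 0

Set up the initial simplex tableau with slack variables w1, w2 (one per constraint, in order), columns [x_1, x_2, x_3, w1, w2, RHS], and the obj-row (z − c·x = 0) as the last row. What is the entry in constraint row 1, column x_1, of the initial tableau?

Constraint 1 has coefficient 8 on x_1.

8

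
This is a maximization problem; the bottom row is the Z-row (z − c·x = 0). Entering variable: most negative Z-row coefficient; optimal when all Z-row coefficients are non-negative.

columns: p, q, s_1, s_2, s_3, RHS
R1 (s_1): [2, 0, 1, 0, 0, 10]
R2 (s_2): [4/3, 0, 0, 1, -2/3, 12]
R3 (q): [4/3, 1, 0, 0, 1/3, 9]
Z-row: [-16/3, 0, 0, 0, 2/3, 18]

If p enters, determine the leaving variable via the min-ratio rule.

s_1

Column p entries and ratios — s_1: 10/2 = 5; s_2: 12/(4/3) = 9; q: 9/(4/3) = 27/4.
Smallest ratio is 5 in the row of s_1, so s_1 leaves.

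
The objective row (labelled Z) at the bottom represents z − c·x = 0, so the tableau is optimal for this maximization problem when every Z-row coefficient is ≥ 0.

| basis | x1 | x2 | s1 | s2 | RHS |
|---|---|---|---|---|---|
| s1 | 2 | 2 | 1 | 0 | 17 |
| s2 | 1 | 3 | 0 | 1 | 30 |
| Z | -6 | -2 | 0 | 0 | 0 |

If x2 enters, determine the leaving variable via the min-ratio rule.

Column x2 entries and ratios — s1: 17/2 = 17/2; s2: 30/3 = 10.
Smallest ratio is 17/2 in the row of s1, so s1 leaves.

s1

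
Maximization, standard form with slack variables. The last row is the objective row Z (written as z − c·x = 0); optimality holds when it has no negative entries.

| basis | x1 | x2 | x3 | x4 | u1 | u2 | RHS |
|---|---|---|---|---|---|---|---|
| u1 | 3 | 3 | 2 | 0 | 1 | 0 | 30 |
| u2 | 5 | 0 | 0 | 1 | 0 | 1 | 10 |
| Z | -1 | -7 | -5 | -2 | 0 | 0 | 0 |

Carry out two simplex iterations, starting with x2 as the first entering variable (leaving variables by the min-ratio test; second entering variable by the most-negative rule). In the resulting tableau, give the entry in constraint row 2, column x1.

Ratio test on column x2 — row 1: 30/3 = 10; row 2: entry 0 ≤ 0. Minimum is 10 at row 1 (u1 leaves); pivot element 3.
Divide row 1 by 3; eliminate column x2 from the other rows.
Second iteration: most negative Z-row entry is -2 in column x4, so x4 enters.
Ratio test on column x4 — row 1: entry 0 ≤ 0; row 2: 10/1 = 10. Minimum is 10 at row 2 (u2 leaves); pivot element 1.
Divide row 2 by 1; eliminate column x4 from the other rows.
After both pivots, the entry at constraint row 2, column x1 is 5.

5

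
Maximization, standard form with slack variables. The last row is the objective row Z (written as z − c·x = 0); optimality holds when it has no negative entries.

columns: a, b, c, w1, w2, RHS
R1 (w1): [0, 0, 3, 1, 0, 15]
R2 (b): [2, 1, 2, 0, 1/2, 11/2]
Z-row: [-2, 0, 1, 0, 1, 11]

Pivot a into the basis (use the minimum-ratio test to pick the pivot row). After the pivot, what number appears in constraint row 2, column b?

1/2

Ratio test on column a — row 1: entry 0 ≤ 0; row 2: (11/2)/2 = 11/4. Minimum is 11/4 at row 2 (b leaves); pivot element 2.
Divide row 2 by 2; eliminate column a from the other rows.
In the new row 2, the b entry is the old entry divided by the pivot: 1/2 = 1/2.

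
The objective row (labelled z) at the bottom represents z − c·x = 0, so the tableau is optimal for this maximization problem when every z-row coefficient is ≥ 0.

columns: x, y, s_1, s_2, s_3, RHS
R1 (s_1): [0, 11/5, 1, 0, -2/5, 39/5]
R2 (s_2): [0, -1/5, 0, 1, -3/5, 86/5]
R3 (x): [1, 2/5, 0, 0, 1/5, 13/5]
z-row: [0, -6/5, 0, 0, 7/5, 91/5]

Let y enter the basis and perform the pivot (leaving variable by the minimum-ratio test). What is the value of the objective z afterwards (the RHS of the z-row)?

247/11

Ratio test on column y — row 1: (39/5)/(11/5) = 39/11; row 2: entry -1/5 ≤ 0; row 3: (13/5)/(2/5) = 13/2. Minimum is 39/11 at row 1 (s_1 leaves); pivot element 11/5.
Pivot on row 1; the z-row RHS becomes 91/5 − (-6/5)·(39/11) = 247/11.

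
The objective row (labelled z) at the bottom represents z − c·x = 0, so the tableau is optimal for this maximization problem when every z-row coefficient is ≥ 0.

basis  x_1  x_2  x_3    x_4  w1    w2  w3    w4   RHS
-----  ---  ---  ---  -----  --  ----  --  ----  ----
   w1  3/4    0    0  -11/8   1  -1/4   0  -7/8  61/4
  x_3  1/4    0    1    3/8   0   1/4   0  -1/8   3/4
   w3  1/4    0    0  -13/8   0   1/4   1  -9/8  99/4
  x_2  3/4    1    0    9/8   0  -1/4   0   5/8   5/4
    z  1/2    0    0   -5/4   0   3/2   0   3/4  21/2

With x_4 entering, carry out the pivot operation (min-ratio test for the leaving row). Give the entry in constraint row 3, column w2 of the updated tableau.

Ratio test on column x_4 — row 1: entry -11/8 ≤ 0; row 2: (3/4)/(3/8) = 2; row 3: entry -13/8 ≤ 0; row 4: (5/4)/(9/8) = 10/9. Minimum is 10/9 at row 4 (x_2 leaves); pivot element 9/8.
Divide row 4 by 9/8; eliminate column x_4 from the other rows.
Row 3 update in column w2: 1/4 − (-13/8)·(-2/9) = -1/9.

-1/9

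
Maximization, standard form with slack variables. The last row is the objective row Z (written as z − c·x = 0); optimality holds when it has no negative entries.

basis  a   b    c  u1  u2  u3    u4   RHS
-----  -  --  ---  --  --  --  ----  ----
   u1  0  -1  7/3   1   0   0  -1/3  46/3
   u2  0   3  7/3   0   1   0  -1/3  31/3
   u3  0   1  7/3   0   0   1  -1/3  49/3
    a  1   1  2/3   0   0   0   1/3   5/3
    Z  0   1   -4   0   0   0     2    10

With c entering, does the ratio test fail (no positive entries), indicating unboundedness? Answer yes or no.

no

Column c has positive entries in row(s) 1, 2, 3, 4, so the ratio test bounds it — not unbounded.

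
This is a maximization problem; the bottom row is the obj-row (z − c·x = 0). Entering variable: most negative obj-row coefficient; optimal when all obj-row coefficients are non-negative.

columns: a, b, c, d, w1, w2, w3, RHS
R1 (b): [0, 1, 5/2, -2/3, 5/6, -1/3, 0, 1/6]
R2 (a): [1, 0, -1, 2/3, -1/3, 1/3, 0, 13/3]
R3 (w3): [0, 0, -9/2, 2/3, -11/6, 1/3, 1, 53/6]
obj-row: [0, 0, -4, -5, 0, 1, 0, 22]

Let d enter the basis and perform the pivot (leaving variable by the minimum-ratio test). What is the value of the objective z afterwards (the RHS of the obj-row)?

Ratio test on column d — row 1: entry -2/3 ≤ 0; row 2: (13/3)/(2/3) = 13/2; row 3: (53/6)/(2/3) = 53/4. Minimum is 13/2 at row 2 (a leaves); pivot element 2/3.
Pivot on row 2; the obj-row RHS becomes 22 − (-5)·(13/2) = 109/2.

109/2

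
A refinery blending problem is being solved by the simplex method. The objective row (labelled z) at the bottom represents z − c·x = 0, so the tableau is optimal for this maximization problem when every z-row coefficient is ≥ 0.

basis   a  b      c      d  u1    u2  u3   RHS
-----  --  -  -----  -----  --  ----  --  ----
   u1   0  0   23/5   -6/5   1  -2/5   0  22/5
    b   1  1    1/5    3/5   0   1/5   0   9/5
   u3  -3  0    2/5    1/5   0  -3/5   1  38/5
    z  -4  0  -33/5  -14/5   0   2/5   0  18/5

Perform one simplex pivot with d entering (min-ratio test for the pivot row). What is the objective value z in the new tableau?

12

Ratio test on column d — row 1: entry -6/5 ≤ 0; row 2: (9/5)/(3/5) = 3; row 3: (38/5)/(1/5) = 38. Minimum is 3 at row 2 (b leaves); pivot element 3/5.
Pivot on row 2; the z-row RHS becomes 18/5 − (-14/5)·3 = 12.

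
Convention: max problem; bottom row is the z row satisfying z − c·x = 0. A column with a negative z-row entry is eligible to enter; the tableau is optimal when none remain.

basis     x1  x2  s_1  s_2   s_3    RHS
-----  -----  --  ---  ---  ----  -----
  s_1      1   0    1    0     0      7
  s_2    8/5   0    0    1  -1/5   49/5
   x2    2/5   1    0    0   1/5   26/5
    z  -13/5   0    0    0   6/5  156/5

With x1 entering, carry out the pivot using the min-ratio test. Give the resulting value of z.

377/8

Ratio test on column x1 — row 1: 7/1 = 7; row 2: (49/5)/(8/5) = 49/8; row 3: (26/5)/(2/5) = 13. Minimum is 49/8 at row 2 (s_2 leaves); pivot element 8/5.
Pivot on row 2; the z-row RHS becomes 156/5 − (-13/5)·(49/8) = 377/8.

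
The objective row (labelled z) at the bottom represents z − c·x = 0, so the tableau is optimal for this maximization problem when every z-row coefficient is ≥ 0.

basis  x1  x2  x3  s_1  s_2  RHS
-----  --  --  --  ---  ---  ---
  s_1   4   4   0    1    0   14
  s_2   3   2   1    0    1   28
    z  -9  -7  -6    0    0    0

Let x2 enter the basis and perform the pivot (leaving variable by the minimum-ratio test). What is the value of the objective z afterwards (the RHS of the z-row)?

Ratio test on column x2 — row 1: 14/4 = 7/2; row 2: 28/2 = 14. Minimum is 7/2 at row 1 (s_1 leaves); pivot element 4.
Pivot on row 1; the z-row RHS becomes 0 − (-7)·(7/2) = 49/2.

49/2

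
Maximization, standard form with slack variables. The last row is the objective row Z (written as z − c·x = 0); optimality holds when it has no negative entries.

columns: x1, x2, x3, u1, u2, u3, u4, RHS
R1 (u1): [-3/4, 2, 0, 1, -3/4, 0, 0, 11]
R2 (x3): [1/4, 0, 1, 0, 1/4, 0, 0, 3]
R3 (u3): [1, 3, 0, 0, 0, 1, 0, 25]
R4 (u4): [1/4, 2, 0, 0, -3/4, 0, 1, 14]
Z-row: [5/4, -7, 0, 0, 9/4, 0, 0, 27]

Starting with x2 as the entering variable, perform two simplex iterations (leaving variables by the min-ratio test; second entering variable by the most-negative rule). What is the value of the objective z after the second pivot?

557/8

Ratio test on column x2 — row 1: 11/2 = 11/2; row 2: entry 0 ≤ 0; row 3: 25/3 = 25/3; row 4: 14/2 = 7. Minimum is 11/2 at row 1 (u1 leaves); pivot element 2.
Pivot on row 1; the Z-row RHS becomes 27 − (-7)·(11/2) = 131/2.
Next entering variable (most negative Z-row entry -11/8): x1.
Ratio test on column x1 — row 1: entry -3/8 ≤ 0; row 2: 3/(1/4) = 12; row 3: (17/2)/(17/8) = 4; row 4: 3/1 = 3. Minimum is 3 at row 4 (u4 leaves); pivot element 1.
After the second pivot the Z-row RHS is 131/2 − (-11/8)·3 = 557/8.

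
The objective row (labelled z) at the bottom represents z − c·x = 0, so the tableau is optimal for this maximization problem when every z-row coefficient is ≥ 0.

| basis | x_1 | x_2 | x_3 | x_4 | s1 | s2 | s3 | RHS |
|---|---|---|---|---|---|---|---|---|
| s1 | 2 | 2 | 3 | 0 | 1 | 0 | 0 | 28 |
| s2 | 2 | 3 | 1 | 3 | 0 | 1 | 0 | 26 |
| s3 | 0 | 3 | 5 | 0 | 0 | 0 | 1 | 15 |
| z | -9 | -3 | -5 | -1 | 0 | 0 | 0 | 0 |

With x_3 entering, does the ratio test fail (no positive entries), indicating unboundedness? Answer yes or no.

no

Column x_3 has positive entries in row(s) 1, 2, 3, so the ratio test bounds it — not unbounded.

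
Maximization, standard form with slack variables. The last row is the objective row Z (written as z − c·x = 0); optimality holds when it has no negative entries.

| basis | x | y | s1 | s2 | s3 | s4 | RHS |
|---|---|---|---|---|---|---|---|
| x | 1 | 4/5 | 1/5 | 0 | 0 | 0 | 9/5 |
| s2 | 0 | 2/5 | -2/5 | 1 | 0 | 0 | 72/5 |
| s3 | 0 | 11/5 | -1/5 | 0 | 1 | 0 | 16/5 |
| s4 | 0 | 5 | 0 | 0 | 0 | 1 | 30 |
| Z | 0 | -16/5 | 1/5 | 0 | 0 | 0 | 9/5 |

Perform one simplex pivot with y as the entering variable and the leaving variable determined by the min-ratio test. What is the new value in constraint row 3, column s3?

Ratio test on column y — row 1: (9/5)/(4/5) = 9/4; row 2: (72/5)/(2/5) = 36; row 3: (16/5)/(11/5) = 16/11; row 4: 30/5 = 6. Minimum is 16/11 at row 3 (s3 leaves); pivot element 11/5.
Divide row 3 by 11/5; eliminate column y from the other rows.
In the new row 3, the s3 entry is the old entry divided by the pivot: 1/(11/5) = 5/11.

5/11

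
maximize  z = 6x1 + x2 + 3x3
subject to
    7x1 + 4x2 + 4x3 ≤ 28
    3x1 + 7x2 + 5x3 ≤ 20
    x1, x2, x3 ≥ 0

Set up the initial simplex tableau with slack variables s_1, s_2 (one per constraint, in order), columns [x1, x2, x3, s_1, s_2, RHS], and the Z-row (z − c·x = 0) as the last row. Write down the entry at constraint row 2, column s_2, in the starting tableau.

1

Slack s_2 belongs to constraint 2; its column is the unit vector e_2, so the entry in row 2 is 1.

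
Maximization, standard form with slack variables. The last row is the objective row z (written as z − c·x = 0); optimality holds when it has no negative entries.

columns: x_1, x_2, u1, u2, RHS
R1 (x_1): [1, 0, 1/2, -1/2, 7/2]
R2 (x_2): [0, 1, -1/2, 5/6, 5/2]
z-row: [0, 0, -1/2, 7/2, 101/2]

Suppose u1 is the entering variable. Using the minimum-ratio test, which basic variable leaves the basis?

Column u1 entries and ratios — x_1: (7/2)/(1/2) = 7; x_2: -1/2 ≤ 0, skip.
Smallest ratio is 7 in the row of x_1, so x_1 leaves.

x_1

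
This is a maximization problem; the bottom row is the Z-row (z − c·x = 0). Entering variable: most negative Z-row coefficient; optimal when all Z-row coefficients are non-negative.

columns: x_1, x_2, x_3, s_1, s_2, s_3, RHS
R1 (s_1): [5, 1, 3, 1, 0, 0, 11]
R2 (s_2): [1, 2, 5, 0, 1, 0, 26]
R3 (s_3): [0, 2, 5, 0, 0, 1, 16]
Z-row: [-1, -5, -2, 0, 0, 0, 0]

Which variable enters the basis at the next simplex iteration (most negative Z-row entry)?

Negative Z-row entries: x_1: -1, x_2: -5, x_3: -2.
The most negative is -5 in column x_2, so x_2 enters.

x_2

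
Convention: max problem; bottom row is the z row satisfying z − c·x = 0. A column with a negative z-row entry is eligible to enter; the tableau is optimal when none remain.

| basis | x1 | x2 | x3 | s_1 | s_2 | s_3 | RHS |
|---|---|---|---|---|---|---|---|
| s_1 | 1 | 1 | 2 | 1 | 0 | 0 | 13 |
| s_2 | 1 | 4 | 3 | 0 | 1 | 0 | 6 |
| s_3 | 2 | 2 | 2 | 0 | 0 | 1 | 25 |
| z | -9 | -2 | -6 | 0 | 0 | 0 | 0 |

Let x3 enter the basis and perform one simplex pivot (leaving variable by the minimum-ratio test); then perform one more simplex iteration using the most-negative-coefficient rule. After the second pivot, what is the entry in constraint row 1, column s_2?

-1

Ratio test on column x3 — row 1: 13/2 = 13/2; row 2: 6/3 = 2; row 3: 25/2 = 25/2. Minimum is 2 at row 2 (s_2 leaves); pivot element 3.
Divide row 2 by 3; eliminate column x3 from the other rows.
Second iteration: most negative z-row entry is -7 in column x1, so x1 enters.
Ratio test on column x1 — row 1: 9/(1/3) = 27; row 2: 2/(1/3) = 6; row 3: 21/(4/3) = 63/4. Minimum is 6 at row 2 (x3 leaves); pivot element 1/3.
Divide row 2 by 1/3; eliminate column x1 from the other rows.
After both pivots, the entry at constraint row 1, column s_2 is -1.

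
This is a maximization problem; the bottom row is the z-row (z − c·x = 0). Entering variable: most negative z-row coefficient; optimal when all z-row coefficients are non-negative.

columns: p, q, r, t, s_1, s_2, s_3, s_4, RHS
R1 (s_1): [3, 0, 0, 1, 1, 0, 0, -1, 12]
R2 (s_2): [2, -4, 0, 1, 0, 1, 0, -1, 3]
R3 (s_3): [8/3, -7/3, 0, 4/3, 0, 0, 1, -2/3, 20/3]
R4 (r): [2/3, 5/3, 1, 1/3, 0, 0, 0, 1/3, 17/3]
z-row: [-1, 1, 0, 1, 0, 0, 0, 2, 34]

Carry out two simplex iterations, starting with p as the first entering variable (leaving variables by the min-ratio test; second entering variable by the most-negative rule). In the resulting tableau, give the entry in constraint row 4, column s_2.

1

Ratio test on column p — row 1: 12/3 = 4; row 2: 3/2 = 3/2; row 3: (20/3)/(8/3) = 5/2; row 4: (17/3)/(2/3) = 17/2. Minimum is 3/2 at row 2 (s_2 leaves); pivot element 2.
Divide row 2 by 2; eliminate column p from the other rows.
Second iteration: most negative z-row entry is -1 in column q, so q enters.
Ratio test on column q — row 1: (15/2)/6 = 5/4; row 2: entry -2 ≤ 0; row 3: (8/3)/3 = 8/9; row 4: (14/3)/3 = 14/9. Minimum is 8/9 at row 3 (s_3 leaves); pivot element 3.
Divide row 3 by 3; eliminate column q from the other rows.
After both pivots, the entry at constraint row 4, column s_2 is 1.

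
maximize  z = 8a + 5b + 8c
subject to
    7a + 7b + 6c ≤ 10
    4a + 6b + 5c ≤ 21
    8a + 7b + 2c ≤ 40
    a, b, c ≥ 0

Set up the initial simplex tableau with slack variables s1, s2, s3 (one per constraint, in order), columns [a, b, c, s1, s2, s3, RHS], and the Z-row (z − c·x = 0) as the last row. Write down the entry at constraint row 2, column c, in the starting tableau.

Constraint 2 has coefficient 5 on c.

5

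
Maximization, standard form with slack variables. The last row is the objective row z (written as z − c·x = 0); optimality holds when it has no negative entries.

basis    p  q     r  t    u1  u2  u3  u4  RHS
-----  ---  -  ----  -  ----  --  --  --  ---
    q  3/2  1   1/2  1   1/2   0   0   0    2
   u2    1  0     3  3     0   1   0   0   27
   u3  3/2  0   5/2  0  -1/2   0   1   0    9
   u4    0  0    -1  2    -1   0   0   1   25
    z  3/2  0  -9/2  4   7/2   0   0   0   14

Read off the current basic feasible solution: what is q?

2

q is basic (row 1); its value is the RHS of that row, 2.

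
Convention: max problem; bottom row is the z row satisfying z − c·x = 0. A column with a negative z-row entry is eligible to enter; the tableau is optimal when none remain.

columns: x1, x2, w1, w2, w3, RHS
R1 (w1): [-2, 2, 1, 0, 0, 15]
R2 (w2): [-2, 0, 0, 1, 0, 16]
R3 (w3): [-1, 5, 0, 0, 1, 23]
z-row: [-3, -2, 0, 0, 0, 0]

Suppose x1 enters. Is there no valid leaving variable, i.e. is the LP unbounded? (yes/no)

Every constraint-row entry in column x1 is ≤ 0, so increasing x1 is unbounded.

yes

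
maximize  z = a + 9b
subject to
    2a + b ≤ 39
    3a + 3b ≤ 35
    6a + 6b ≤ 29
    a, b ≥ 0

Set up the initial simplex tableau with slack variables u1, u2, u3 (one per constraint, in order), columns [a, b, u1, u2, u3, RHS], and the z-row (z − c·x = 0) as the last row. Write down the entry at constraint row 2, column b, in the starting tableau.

3

Constraint 2 has coefficient 3 on b.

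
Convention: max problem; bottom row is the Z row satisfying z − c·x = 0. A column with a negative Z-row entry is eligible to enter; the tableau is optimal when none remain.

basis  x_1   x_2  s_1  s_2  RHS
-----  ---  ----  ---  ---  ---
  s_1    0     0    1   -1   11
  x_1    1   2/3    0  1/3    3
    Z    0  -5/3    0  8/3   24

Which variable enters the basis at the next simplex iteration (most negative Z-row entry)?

Negative Z-row entries: x_2: -5/3.
The most negative is -5/3 in column x_2, so x_2 enters.

x_2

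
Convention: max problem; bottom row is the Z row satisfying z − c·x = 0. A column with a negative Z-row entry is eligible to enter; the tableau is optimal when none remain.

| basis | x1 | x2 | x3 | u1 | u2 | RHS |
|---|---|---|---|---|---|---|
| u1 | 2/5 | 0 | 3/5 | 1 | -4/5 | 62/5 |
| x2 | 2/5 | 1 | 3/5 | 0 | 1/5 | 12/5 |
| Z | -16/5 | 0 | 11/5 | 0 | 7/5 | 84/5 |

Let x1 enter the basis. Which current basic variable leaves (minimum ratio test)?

Column x1 entries and ratios — u1: (62/5)/(2/5) = 31; x2: (12/5)/(2/5) = 6.
Smallest ratio is 6 in the row of x2, so x2 leaves.

x2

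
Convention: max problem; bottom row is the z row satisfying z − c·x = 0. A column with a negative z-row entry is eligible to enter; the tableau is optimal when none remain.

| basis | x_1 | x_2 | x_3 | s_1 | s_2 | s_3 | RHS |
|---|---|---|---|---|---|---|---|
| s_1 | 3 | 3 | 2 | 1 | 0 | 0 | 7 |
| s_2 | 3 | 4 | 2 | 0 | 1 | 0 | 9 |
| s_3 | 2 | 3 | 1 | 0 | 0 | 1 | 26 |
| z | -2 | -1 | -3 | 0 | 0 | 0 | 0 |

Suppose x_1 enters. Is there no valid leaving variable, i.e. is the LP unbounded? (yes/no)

Column x_1 has positive entries in row(s) 1, 2, 3, so the ratio test bounds it — not unbounded.

no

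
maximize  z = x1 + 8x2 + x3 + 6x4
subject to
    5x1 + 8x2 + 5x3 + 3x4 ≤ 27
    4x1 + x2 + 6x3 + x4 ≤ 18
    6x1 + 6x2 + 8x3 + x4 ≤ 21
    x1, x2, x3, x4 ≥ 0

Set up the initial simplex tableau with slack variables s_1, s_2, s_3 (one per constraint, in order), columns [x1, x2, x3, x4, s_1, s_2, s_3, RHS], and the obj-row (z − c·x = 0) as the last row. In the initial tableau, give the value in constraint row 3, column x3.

8

Constraint 3 has coefficient 8 on x3.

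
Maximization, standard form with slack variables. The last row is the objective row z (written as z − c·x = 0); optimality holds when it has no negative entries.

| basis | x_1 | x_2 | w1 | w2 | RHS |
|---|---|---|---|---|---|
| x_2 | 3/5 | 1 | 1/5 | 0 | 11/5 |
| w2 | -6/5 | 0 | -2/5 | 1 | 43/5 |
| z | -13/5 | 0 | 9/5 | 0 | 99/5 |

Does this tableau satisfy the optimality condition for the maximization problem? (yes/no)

no

The z-row has a negative entry -13/5 in column x_1, so it is not optimal.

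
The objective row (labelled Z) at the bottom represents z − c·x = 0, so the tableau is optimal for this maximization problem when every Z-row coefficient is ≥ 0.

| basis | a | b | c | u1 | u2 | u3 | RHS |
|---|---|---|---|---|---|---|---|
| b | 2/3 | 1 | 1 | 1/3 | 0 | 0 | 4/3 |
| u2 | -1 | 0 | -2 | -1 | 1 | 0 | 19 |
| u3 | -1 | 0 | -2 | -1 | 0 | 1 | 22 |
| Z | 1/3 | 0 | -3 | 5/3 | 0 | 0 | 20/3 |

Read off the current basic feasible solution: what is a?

0

a is not in the basis, so in the current basic feasible solution a = 0.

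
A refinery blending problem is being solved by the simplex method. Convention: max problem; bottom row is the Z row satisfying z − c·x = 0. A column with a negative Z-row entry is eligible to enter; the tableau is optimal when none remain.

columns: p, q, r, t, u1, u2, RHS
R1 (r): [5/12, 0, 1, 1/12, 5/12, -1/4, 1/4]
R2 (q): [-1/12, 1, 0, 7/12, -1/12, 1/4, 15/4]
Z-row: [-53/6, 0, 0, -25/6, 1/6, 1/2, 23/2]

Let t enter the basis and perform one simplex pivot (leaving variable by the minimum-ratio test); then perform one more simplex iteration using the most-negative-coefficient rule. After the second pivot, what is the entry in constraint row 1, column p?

Ratio test on column t — row 1: (1/4)/(1/12) = 3; row 2: (15/4)/(7/12) = 45/7. Minimum is 3 at row 1 (r leaves); pivot element 1/12.
Divide row 1 by 1/12; eliminate column t from the other rows.
Second iteration: most negative Z-row entry is -12 in column u2, so u2 enters.
Ratio test on column u2 — row 1: entry -3 ≤ 0; row 2: 2/2 = 1. Minimum is 1 at row 2 (q leaves); pivot element 2.
Divide row 2 by 2; eliminate column u2 from the other rows.
After both pivots, the entry at constraint row 1, column p is 1/2.

1/2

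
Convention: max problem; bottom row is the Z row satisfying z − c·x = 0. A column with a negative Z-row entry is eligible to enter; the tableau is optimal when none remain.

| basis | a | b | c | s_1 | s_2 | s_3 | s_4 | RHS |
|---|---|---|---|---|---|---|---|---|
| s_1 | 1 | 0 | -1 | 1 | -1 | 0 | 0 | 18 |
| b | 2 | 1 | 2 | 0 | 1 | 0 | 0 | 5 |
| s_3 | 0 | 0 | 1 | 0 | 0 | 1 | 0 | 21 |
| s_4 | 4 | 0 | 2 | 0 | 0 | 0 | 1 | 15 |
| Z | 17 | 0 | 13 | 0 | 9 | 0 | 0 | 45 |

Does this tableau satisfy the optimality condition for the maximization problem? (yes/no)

yes

Every Z-row coefficient is ≥ 0, so the tableau is optimal.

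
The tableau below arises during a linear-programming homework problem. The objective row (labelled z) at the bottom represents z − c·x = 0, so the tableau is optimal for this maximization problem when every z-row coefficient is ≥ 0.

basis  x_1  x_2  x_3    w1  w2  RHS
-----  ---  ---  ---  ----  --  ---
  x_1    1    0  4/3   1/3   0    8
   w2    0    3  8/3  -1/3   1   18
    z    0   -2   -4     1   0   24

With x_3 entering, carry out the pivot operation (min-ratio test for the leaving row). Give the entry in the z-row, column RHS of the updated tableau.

Ratio test on column x_3 — row 1: 8/(4/3) = 6; row 2: 18/(8/3) = 27/4. Minimum is 6 at row 1 (x_1 leaves); pivot element 4/3.
Divide row 1 by 4/3; eliminate column x_3 from the other rows.
z-row update in column RHS: 24 − (-4)·6 = 48.

48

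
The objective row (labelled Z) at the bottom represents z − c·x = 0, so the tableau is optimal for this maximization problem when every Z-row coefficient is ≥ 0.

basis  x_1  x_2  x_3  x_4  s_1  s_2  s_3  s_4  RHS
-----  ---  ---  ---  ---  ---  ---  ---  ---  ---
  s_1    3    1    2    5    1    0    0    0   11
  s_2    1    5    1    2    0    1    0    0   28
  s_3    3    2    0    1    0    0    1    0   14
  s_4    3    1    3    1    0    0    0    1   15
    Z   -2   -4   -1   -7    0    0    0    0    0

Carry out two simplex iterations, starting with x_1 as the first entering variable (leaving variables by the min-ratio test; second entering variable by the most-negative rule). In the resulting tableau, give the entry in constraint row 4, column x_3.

13/5

Ratio test on column x_1 — row 1: 11/3 = 11/3; row 2: 28/1 = 28; row 3: 14/3 = 14/3; row 4: 15/3 = 5. Minimum is 11/3 at row 1 (s_1 leaves); pivot element 3.
Divide row 1 by 3; eliminate column x_1 from the other rows.
Second iteration: most negative Z-row entry is -11/3 in column x_4, so x_4 enters.
Ratio test on column x_4 — row 1: (11/3)/(5/3) = 11/5; row 2: (73/3)/(1/3) = 73; row 3: entry -4 ≤ 0; row 4: entry -4 ≤ 0. Minimum is 11/5 at row 1 (x_1 leaves); pivot element 5/3.
Divide row 1 by 5/3; eliminate column x_4 from the other rows.
After both pivots, the entry at constraint row 4, column x_3 is 13/5.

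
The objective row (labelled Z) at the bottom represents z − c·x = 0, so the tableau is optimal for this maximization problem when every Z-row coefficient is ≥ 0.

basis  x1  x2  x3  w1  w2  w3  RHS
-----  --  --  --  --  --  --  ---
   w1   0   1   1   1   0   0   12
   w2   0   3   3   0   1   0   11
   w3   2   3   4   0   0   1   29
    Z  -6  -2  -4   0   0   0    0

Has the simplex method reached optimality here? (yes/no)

no

The Z-row has a negative entry -6 in column x1, so it is not optimal.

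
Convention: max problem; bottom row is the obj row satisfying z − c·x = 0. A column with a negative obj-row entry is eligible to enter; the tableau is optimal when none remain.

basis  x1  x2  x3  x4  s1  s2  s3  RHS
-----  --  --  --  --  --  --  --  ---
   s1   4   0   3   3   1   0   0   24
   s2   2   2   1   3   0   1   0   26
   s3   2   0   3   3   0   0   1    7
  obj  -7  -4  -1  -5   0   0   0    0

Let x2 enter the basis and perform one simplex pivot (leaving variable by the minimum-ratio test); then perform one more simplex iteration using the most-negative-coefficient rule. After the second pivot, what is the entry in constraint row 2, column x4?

Ratio test on column x2 — row 1: entry 0 ≤ 0; row 2: 26/2 = 13; row 3: entry 0 ≤ 0. Minimum is 13 at row 2 (s2 leaves); pivot element 2.
Divide row 2 by 2; eliminate column x2 from the other rows.
Second iteration: most negative obj-row entry is -3 in column x1, so x1 enters.
Ratio test on column x1 — row 1: 24/4 = 6; row 2: 13/1 = 13; row 3: 7/2 = 7/2. Minimum is 7/2 at row 3 (s3 leaves); pivot element 2.
Divide row 3 by 2; eliminate column x1 from the other rows.
After both pivots, the entry at constraint row 2, column x4 is 0.

0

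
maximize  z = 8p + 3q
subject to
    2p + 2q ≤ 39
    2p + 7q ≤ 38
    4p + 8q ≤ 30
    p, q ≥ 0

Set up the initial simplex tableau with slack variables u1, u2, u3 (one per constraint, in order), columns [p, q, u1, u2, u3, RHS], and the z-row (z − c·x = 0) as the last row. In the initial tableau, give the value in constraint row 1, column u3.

0

Slack u3 belongs to constraint 3; its column is the unit vector e_3, so the entry in row 1 is 0.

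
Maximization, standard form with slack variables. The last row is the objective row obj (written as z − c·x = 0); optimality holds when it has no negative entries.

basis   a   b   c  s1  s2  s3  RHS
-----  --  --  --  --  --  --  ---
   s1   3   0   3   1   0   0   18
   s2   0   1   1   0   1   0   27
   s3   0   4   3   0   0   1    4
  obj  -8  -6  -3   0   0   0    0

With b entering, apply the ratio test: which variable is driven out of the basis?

Column b entries and ratios — s1: 0 ≤ 0, skip; s2: 27/1 = 27; s3: 4/4 = 1.
Smallest ratio is 1 in the row of s3, so s3 leaves.

s3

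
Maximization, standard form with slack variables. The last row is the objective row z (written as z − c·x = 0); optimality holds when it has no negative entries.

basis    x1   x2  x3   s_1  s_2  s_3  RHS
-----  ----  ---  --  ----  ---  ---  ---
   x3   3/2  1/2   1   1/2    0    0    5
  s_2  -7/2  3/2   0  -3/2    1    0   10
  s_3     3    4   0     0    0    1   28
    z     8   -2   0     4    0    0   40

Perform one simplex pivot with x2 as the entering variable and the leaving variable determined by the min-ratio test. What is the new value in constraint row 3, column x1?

37/3

Ratio test on column x2 — row 1: 5/(1/2) = 10; row 2: 10/(3/2) = 20/3; row 3: 28/4 = 7. Minimum is 20/3 at row 2 (s_2 leaves); pivot element 3/2.
Divide row 2 by 3/2; eliminate column x2 from the other rows.
Row 3 update in column x1: 3 − 4·(-7/3) = 37/3.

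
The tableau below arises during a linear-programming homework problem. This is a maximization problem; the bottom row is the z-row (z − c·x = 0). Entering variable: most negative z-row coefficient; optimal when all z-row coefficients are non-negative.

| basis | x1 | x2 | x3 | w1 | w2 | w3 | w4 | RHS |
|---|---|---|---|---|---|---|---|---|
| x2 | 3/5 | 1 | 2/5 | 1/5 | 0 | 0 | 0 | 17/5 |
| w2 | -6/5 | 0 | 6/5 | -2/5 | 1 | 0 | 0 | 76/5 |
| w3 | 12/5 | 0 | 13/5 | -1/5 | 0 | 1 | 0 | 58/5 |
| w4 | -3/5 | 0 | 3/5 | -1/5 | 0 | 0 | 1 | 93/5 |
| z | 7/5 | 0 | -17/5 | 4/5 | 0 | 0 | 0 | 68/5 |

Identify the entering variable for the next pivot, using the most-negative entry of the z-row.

Negative z-row entries: x3: -17/5.
The most negative is -17/5 in column x3, so x3 enters.

x3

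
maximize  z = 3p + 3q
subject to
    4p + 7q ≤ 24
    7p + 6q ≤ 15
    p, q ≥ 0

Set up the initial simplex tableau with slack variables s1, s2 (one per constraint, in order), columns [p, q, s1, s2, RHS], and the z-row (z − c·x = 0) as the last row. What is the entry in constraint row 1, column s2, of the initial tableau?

0

Slack s2 belongs to constraint 2; its column is the unit vector e_2, so the entry in row 1 is 0.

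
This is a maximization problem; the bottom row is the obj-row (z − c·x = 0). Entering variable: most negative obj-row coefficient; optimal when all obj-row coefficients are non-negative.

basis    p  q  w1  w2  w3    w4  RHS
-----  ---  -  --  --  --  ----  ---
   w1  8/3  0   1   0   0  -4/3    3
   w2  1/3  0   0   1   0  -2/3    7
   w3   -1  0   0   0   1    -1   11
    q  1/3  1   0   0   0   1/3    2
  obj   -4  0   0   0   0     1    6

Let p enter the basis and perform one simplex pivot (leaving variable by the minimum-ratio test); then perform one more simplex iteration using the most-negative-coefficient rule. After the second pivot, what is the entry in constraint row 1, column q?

Ratio test on column p — row 1: 3/(8/3) = 9/8; row 2: 7/(1/3) = 21; row 3: entry -1 ≤ 0; row 4: 2/(1/3) = 6. Minimum is 9/8 at row 1 (w1 leaves); pivot element 8/3.
Divide row 1 by 8/3; eliminate column p from the other rows.
Second iteration: most negative obj-row entry is -1 in column w4, so w4 enters.
Ratio test on column w4 — row 1: entry -1/2 ≤ 0; row 2: entry -1/2 ≤ 0; row 3: entry -3/2 ≤ 0; row 4: (13/8)/(1/2) = 13/4. Minimum is 13/4 at row 4 (q leaves); pivot element 1/2.
Divide row 4 by 1/2; eliminate column w4 from the other rows.
After both pivots, the entry at constraint row 1, column q is 1.

1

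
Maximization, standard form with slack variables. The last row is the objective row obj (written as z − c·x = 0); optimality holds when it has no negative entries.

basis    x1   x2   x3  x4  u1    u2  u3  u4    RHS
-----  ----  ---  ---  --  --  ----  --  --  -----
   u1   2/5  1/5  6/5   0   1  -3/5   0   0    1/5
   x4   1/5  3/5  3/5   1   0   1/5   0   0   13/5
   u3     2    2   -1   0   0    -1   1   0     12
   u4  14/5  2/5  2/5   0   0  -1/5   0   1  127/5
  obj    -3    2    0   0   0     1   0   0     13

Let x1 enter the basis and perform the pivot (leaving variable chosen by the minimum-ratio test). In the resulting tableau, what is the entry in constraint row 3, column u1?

-5

Ratio test on column x1 — row 1: (1/5)/(2/5) = 1/2; row 2: (13/5)/(1/5) = 13; row 3: 12/2 = 6; row 4: (127/5)/(14/5) = 127/14. Minimum is 1/2 at row 1 (u1 leaves); pivot element 2/5.
Divide row 1 by 2/5; eliminate column x1 from the other rows.
Row 3 update in column u1: 0 − 2·(5/2) = -5.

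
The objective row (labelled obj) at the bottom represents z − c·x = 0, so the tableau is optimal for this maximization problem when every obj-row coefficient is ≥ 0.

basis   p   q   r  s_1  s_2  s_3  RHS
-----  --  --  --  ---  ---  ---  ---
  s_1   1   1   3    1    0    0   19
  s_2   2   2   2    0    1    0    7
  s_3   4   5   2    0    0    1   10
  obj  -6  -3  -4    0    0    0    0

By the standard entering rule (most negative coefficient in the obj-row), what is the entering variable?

Negative obj-row entries: p: -6, q: -3, r: -4.
The most negative is -6 in column p, so p enters.

p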